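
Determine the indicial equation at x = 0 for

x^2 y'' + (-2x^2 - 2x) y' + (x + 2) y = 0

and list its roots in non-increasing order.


Divide by x^2 to reach normal form y'' + P_1(x) y' + P_2(x) y = 0 with P_1(x) = -2 - 2/x and P_2(x) = 1/x + 2/x^2.
x = 0 is a singular point because the y'-coefficient -2 - 2/x has a pole at x = 0 and the y-coefficient 1/x + 2/x^2 has a pole at x = 0.
It is a regular singular point because x P_1(x) = p(x) = -2x - 2 and x^2 P_2(x) = q(x) = x + 2 are polynomials, hence analytic at x = 0.
p(0) = -2,  q(0) = 2.
Indicial equation: r(r-1) + p(0) r + q(0) = 0, i.e. r^2 + (p(0) - 1) r + q(0) = 0, i.e. r^2 - 3 r + 2 = 0.
Discriminant: (-3)^2 - 4(2) = 1, so r = (3 ± 1)/2.
Solving: r_1 = 2, r_2 = 1.

indicial: r^2 - 3 r + 2 = 0; roots r_1 = 2, r_2 = 1


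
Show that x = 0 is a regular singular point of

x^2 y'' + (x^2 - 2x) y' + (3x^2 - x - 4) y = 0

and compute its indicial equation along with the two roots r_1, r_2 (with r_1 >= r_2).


Divide by x^2 to reach normal form y'' + P_1(x) y' + P_2(x) y = 0 with P_1(x) = 1 - 2/x and P_2(x) = 3 - 1/x - 4/x^2.
x = 0 is a singular point because the y'-coefficient 1 - 2/x has a pole at x = 0 and the y-coefficient 3 - 1/x - 4/x^2 has a pole at x = 0.
It is a regular singular point because x P_1(x) = p(x) = x - 2 and x^2 P_2(x) = q(x) = 3x^2 - x - 4 are polynomials, hence analytic at x = 0.
p(0) = -2,  q(0) = -4.
Indicial equation: r(r-1) + p(0) r + q(0) = 0, i.e. r^2 + (p(0) - 1) r + q(0) = 0, i.e. r^2 - 3 r - 4 = 0.
Discriminant: (-3)^2 - 4(-4) = 25, so r = (3 ± 5)/2.
Solving: r_1 = 4, r_2 = -1.

indicial: r^2 - 3 r - 4 = 0; roots r_1 = 4, r_2 = -1


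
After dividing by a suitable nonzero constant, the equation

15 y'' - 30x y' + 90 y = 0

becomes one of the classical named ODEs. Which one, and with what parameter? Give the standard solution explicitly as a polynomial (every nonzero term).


All three coefficients share the factor 15; dividing through by 15 gives  y'' - 2x y' + 6 y = 0.
This matches the Hermite equation y'' - 2x y' + 2n y = 0 with 2n = 6, so n = 3; the polynomial solution is H_3(x).
With y = sum_k a_k x^k, matching x^k gives (k+2)(k+1) a_{k+2} = 2(k - n) a_k = 2(k - 3) a_k. The right side vanishes at k = 3, so the series with the parity of 3 terminates at degree 3.
Standard normalization: leading coefficient of H_n is 2^n, so a_3 = 2^3 = 8. Work downward with a_k = (k+1)(k+2) a_{k+2} / (2(k - n)):
  a_1 = (2)(3)(8) / (2(1 - 3)) = 48/(-4) = -12
Hence H_3(x) = 8 x^3 - 12 x.

H_3(x); series = 8 x^3 - 12 x


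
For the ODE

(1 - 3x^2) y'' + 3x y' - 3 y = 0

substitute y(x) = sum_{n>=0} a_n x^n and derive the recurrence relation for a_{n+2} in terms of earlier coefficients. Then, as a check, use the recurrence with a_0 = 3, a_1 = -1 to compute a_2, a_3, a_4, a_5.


Substitute y = sum_n a_n x^n.
(1 - 3 x^2) y'' contributes (n+2)(n+1) a_{n+2} - 3 n(n-1) a_n at x^n.
3 x y'(x) contributes 3 n a_n at x^n.
-3 y(x) contributes -3 a_n at x^n.
Matching x^n: (n+2)(n+1) a_{n+2} + (-3 n(n-1) + 3 n - 3) a_n = 0.
Thus a_{n+2} = (3 n(n-1) - 3 n + 3) / ((n+1)(n+2)) * a_n.

Check with a_0 = 3, a_1 = -1 (apply the recurrence for n = 0, 1, 2, 3): a_0 = 3, a_1 = -1, a_2 = 9/2, a_3 = 0, a_4 = 9/8, a_5 = 0.

a_(n+2) = (3 n(n-1) - 3 n + 3) / ((n+1)(n+2)) * a_n; check: a_0 = 3, a_1 = -1, a_2 = 9/2, a_3 = 0, a_4 = 9/8, a_5 = 0


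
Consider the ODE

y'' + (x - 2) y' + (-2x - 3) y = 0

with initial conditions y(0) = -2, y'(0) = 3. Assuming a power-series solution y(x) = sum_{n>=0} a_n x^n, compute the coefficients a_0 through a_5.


Ansatz: y(x) = sum_{n>=0} a_n x^n, so y'(x) = sum_{n>=1} n a_n x^(n-1) and y''(x) = sum_{n>=2} n(n-1) a_n x^(n-2).
Substitute into P(x) y'' + Q(x) y' + R(x) y = 0 with P(x) = 1, Q(x) = x - 2, R(x) = -2x - 3, and match powers of x.
Initial conditions: a_0 = -2, a_1 = 3.
Setting the coefficient of each power of x to zero and solving order by order (substituting the coefficients already found):
  x^0: 2 a_2 - 2 a_1 - 3 a_0 = 0  ->  2 a_2 = 2 a_1 + 3 a_0 = 0  ->  a_2 = 0
  x^1: 6 a_3 - 4 a_2 - 2 a_1 - 2 a_0 = 0  ->  6 a_3 = 4 a_2 + 2 a_1 + 2 a_0 = 2  ->  a_3 = 1/3
  x^2: 12 a_4 - 6 a_3 - a_2 - 2 a_1 = 0  ->  12 a_4 = 6 a_3 + a_2 + 2 a_1 = 8  ->  a_4 = 2/3
  x^3: 20 a_5 - 8 a_4 - 2 a_2 = 0  ->  20 a_5 = 8 a_4 + 2 a_2 = 16/3  ->  a_5 = 4/15
Truncated series: y(x) = -2 + 3 x + (1/3) x^3 + (2/3) x^4 + (4/15) x^5 + O(x^6).

a_0 = -2; a_1 = 3; a_2 = 0; a_3 = 1/3; a_4 = 2/3; a_5 = 4/15


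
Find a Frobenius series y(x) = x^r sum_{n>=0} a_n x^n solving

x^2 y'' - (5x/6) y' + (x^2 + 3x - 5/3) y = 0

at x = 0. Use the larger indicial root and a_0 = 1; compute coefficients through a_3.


Write in Frobenius form y'' + (p(x)/x) y' + (q(x)/x^2) y = 0:
  p(x) = -5/6,  q(x) = x^2 + 3x - 5/3.
Indicial equation: r(r-1) + (-5/6) r + (-5/3) = 0 -> roots r_1 = 5/2, r_2 = -2/3.
Take r = r_1 = 5/2. Let y(x) = x^r sum_{n>=0} a_n x^n with a_0 = 1.
Substitute y = x^r sum a_n x^n and match x^{r+n}. The recurrence is
  D(n) a_n + 3 a_{n-1} + 1 a_{n-2} = 0,  where D(n) = (r+n)(r+n-1) + (-5/6)(r+n) + (-5/3).
  a_n = [-3 a_{n-1} - 1 a_{n-2}] / D(n).
Since the indicial polynomial factors as (r - r_1)(r - r_2), D(n) = (r_1 + n - r_1)(r_1 + n - r_2) = n(n + 19/6).
Evaluating step by step (a_0 = 1):
  n = 1: D(1) = 1(1 + 19/6) = 25/6; numerator = -3(1) = -3; a_1 = (-3)/(25/6) = -18/25
  n = 2: D(2) = 2(2 + 19/6) = 31/3; numerator = -3(-18/25) - 1(1) = 29/25; a_2 = (29/25)/(31/3) = 87/775
  n = 3: D(3) = 3(3 + 19/6) = 37/2; numerator = -3(87/775) - 1(-18/25) = 297/775; a_3 = (297/775)/(37/2) = 594/28675

r = 5/2; a_0 = 1; a_1 = -18/25; a_2 = 87/775; a_3 = 594/28675


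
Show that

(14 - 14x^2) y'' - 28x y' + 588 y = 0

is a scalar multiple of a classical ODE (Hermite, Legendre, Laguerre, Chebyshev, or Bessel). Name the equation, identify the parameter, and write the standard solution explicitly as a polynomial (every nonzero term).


All three coefficients share the factor 14; dividing through by 14 gives  (1 - x^2) y'' - 2x y' + 42 y = 0.
This matches the Legendre equation (1 - x^2) y'' - 2x y' + n(n+1) y = 0 (note the -2x y' term) with n(n+1) = 42, so n = 6; the polynomial solution is P_6(x).
With y = sum_k a_k x^k, matching x^k gives (k+2)(k+1) a_{k+2} = [k(k+1) - n(n+1)] a_k = (k - 6)(k + 7) a_k. The right side vanishes at k = 6, so the series with the parity of 6 terminates at degree 6.
Standard normalization (P_n(1) = 1): leading coefficient (2n)!/(2^n (n!)^2) = 479001600/(64*518400) = 231/16, so a_6 = 231/16. Work downward with a_k = (k+1)(k+2) a_{k+2} / ((k - 6)(k + 7)):
  a_4 = (5)(6)(231/16) / ((4 - 6)(4 + 7)) = (3465/8)/(-22) = -315/16
  a_2 = (3)(4)(-315/16) / ((2 - 6)(2 + 7)) = (-945/4)/(-36) = 105/16
  a_0 = (1)(2)(105/16) / ((0 - 6)(0 + 7)) = (105/8)/(-42) = -5/16
Hence P_6(x) = 231 x^6/16 - 315 x^4/16 + 105 x^2/16 - 5/16.

P_6(x); series = 231 x^6/16 - 315 x^4/16 + 105 x^2/16 - 5/16


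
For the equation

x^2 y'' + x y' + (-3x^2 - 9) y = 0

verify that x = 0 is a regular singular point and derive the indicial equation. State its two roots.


Divide by x^2 to reach normal form y'' + P_1(x) y' + P_2(x) y = 0 with P_1(x) = 1/x and P_2(x) = -3 - 9/x^2.
x = 0 is a singular point because the y'-coefficient 1/x has a pole at x = 0 and the y-coefficient -3 - 9/x^2 has a pole at x = 0.
It is a regular singular point because x P_1(x) = p(x) = 1 and x^2 P_2(x) = q(x) = -3x^2 - 9 are polynomials, hence analytic at x = 0.
p(0) = 1,  q(0) = -9.
Indicial equation: r(r-1) + p(0) r + q(0) = 0, i.e. r^2 + (p(0) - 1) r + q(0) = 0, i.e. r^2 - 9 = 0.
Discriminant: (0)^2 - 4(-9) = 36, so r = (0 ± 6)/2.
Solving: r_1 = 3, r_2 = -3.

indicial: r^2 - 9 = 0; roots r_1 = 3, r_2 = -3


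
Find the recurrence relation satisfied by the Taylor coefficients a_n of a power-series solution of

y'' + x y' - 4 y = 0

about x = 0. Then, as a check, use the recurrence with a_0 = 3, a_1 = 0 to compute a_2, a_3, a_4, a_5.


Substitute y = sum_n a_n x^n.
y''(x) has coefficient (n+2)(n+1) a_{n+2} at x^n;
x y'(x) has coefficient n a_n at x^n (shift);
-4 y(x) has coefficient -4 a_n at x^n.
Matching x^n: (n+2)(n+1) a_{n+2} + (n - 4) a_n = 0.
Thus a_{n+2} = (-n + 4) / ((n+1)(n+2)) * a_n.

Check with a_0 = 3, a_1 = 0 (apply the recurrence for n = 0, 1, 2, 3): a_0 = 3, a_1 = 0, a_2 = 6, a_3 = 0, a_4 = 1, a_5 = 0.

a_(n+2) = (-n + 4) / ((n+1)(n+2)) * a_n; check: a_0 = 3, a_1 = 0, a_2 = 6, a_3 = 0, a_4 = 1, a_5 = 0


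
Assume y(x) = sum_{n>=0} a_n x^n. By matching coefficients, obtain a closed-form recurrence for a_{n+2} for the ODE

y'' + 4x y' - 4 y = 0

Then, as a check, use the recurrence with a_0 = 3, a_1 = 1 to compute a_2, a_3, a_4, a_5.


Substitute y = sum_n a_n x^n.
y''(x) has coefficient (n+2)(n+1) a_{n+2} at x^n;
4 x y'(x) has coefficient 4 n a_n at x^n (shift);
-4 y(x) has coefficient -4 a_n at x^n.
Matching x^n: (n+2)(n+1) a_{n+2} + (4n - 4) a_n = 0.
Thus a_{n+2} = (-4n + 4) / ((n+1)(n+2)) * a_n.

Check with a_0 = 3, a_1 = 1 (apply the recurrence for n = 0, 1, 2, 3): a_0 = 3, a_1 = 1, a_2 = 6, a_3 = 0, a_4 = -2, a_5 = 0.

a_(n+2) = (-4n + 4) / ((n+1)(n+2)) * a_n; check: a_0 = 3, a_1 = 1, a_2 = 6, a_3 = 0, a_4 = -2, a_5 = 0


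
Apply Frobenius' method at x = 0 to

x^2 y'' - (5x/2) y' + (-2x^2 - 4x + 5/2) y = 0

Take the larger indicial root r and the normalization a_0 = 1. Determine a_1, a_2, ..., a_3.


Write in Frobenius form y'' + (p(x)/x) y' + (q(x)/x^2) y = 0:
  p(x) = -5/2,  q(x) = -2x^2 - 4x + 5/2.
Indicial equation: r(r-1) + (-5/2) r + (5/2) = 0 -> roots r_1 = 5/2, r_2 = 1.
Take r = r_1 = 5/2. Let y(x) = x^r sum_{n>=0} a_n x^n with a_0 = 1.
Substitute y = x^r sum a_n x^n and match x^{r+n}. The recurrence is
  D(n) a_n - 4 a_{n-1} - 2 a_{n-2} = 0,  where D(n) = (r+n)(r+n-1) + (-5/2)(r+n) + (5/2).
  a_n = [4 a_{n-1} + 2 a_{n-2}] / D(n).
Since the indicial polynomial factors as (r - r_1)(r - r_2), D(n) = (r_1 + n - r_1)(r_1 + n - r_2) = n(n + 3/2).
Evaluating step by step (a_0 = 1):
  n = 1: D(1) = 1(1 + 3/2) = 5/2; numerator = 4(1) = 4; a_1 = (4)/(5/2) = 8/5
  n = 2: D(2) = 2(2 + 3/2) = 7; numerator = 4(8/5) + 2(1) = 42/5; a_2 = (42/5)/(7) = 6/5
  n = 3: D(3) = 3(3 + 3/2) = 27/2; numerator = 4(6/5) + 2(8/5) = 8; a_3 = (8)/(27/2) = 16/27

r = 5/2; a_0 = 1; a_1 = 8/5; a_2 = 6/5; a_3 = 16/27


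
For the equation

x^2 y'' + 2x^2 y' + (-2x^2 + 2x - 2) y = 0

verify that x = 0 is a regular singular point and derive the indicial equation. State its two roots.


Divide by x^2 to reach normal form y'' + P_1(x) y' + P_2(x) y = 0 with P_1(x) = 2 and P_2(x) = -2 + 2/x - 2/x^2.
x = 0 is a singular point because the y-coefficient -2 + 2/x - 2/x^2 has a pole at x = 0.
It is a regular singular point because x P_1(x) = p(x) = 2x and x^2 P_2(x) = q(x) = -2x^2 + 2x - 2 are polynomials, hence analytic at x = 0.
p(0) = 0,  q(0) = -2.
Indicial equation: r(r-1) + p(0) r + q(0) = 0, i.e. r^2 + (p(0) - 1) r + q(0) = 0, i.e. r^2 - 1 r - 2 = 0.
Discriminant: (-1)^2 - 4(-2) = 9, so r = (1 ± 3)/2.
Solving: r_1 = 2, r_2 = -1.

indicial: r^2 - 1 r - 2 = 0; roots r_1 = 2, r_2 = -1


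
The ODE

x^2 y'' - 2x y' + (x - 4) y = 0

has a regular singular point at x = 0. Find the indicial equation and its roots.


Divide by x^2 to reach normal form y'' + P_1(x) y' + P_2(x) y = 0 with P_1(x) = -2/x and P_2(x) = 1/x - 4/x^2.
x = 0 is a singular point because the y'-coefficient -2/x has a pole at x = 0 and the y-coefficient 1/x - 4/x^2 has a pole at x = 0.
It is a regular singular point because x P_1(x) = p(x) = -2 and x^2 P_2(x) = q(x) = x - 4 are polynomials, hence analytic at x = 0.
p(0) = -2,  q(0) = -4.
Indicial equation: r(r-1) + p(0) r + q(0) = 0, i.e. r^2 + (p(0) - 1) r + q(0) = 0, i.e. r^2 - 3 r - 4 = 0.
Discriminant: (-3)^2 - 4(-4) = 25, so r = (3 ± 5)/2.
Solving: r_1 = 4, r_2 = -1.

indicial: r^2 - 3 r - 4 = 0; roots r_1 = 4, r_2 = -1


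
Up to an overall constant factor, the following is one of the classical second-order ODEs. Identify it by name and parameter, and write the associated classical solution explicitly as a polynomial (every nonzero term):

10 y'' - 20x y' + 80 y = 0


All three coefficients share the factor 10; dividing through by 10 gives  y'' - 2x y' + 8 y = 0.
This matches the Hermite equation y'' - 2x y' + 2n y = 0 with 2n = 8, so n = 4; the polynomial solution is H_4(x).
With y = sum_k a_k x^k, matching x^k gives (k+2)(k+1) a_{k+2} = 2(k - n) a_k = 2(k - 4) a_k. The right side vanishes at k = 4, so the series with the parity of 4 terminates at degree 4.
Standard normalization: leading coefficient of H_n is 2^n, so a_4 = 2^4 = 16. Work downward with a_k = (k+1)(k+2) a_{k+2} / (2(k - n)):
  a_2 = (3)(4)(16) / (2(2 - 4)) = 192/(-4) = -48
  a_0 = (1)(2)(-48) / (2(0 - 4)) = -96/(-8) = 12
Hence H_4(x) = 16 x^4 - 48 x^2 + 12.

H_4(x); series = 16 x^4 - 48 x^2 + 12


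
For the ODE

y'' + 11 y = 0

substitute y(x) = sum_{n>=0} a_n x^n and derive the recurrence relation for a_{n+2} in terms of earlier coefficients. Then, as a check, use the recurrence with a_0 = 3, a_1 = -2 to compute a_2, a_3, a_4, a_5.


Substitute y = sum_n a_n x^n into y'' + (const) y = 0.
y''(x) = sum_{n>=0} (n+2)(n+1) a_{n+2} x^n.
The ODE becomes sum_n [(n+2)(n+1) a_{n+2} + 11 a_n] x^n = 0.
Setting each coefficient to zero gives the recurrence:
  (n+2)(n+1) a_{n+2} + 11 a_n = 0,
  a_{n+2} = -11 / ((n+1)(n+2)) a_n.

Check with a_0 = 3, a_1 = -2 (apply the recurrence for n = 0, 1, 2, 3): a_0 = 3, a_1 = -2, a_2 = -33/2, a_3 = 11/3, a_4 = 121/8, a_5 = -121/60.

a_{n+2} = -11/((n+1)(n+2)) * a_n; check: a_0 = 3, a_1 = -2, a_2 = -33/2, a_3 = 11/3, a_4 = 121/8, a_5 = -121/60


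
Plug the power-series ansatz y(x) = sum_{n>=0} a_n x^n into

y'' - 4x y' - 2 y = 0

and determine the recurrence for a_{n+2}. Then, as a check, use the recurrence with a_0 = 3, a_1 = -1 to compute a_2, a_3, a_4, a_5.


Substitute y = sum_n a_n x^n.
y''(x) has coefficient (n+2)(n+1) a_{n+2} at x^n;
-4 x y'(x) has coefficient -4 n a_n at x^n (shift);
-2 y(x) has coefficient -2 a_n at x^n.
Matching x^n: (n+2)(n+1) a_{n+2} + (-4n - 2) a_n = 0.
Thus a_{n+2} = (4n + 2) / ((n+1)(n+2)) * a_n.

Check with a_0 = 3, a_1 = -1 (apply the recurrence for n = 0, 1, 2, 3): a_0 = 3, a_1 = -1, a_2 = 3, a_3 = -1, a_4 = 5/2, a_5 = -7/10.

a_(n+2) = (4n + 2) / ((n+1)(n+2)) * a_n; check: a_0 = 3, a_1 = -1, a_2 = 3, a_3 = -1, a_4 = 5/2, a_5 = -7/10


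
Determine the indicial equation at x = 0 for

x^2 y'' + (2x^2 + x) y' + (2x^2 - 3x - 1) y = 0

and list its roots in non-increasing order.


Divide by x^2 to reach normal form y'' + P_1(x) y' + P_2(x) y = 0 with P_1(x) = 2 + 1/x and P_2(x) = 2 - 3/x - 1/x^2.
x = 0 is a singular point because the y'-coefficient 2 + 1/x has a pole at x = 0 and the y-coefficient 2 - 3/x - 1/x^2 has a pole at x = 0.
It is a regular singular point because x P_1(x) = p(x) = 2x + 1 and x^2 P_2(x) = q(x) = 2x^2 - 3x - 1 are polynomials, hence analytic at x = 0.
p(0) = 1,  q(0) = -1.
Indicial equation: r(r-1) + p(0) r + q(0) = 0, i.e. r^2 + (p(0) - 1) r + q(0) = 0, i.e. r^2 - 1 = 0.
Discriminant: (0)^2 - 4(-1) = 4, so r = (0 ± 2)/2.
Solving: r_1 = 1, r_2 = -1.

indicial: r^2 - 1 = 0; roots r_1 = 1, r_2 = -1


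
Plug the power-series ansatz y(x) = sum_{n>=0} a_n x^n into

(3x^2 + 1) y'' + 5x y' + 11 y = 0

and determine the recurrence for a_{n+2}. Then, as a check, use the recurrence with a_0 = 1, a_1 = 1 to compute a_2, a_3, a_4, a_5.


Substitute y = sum_n a_n x^n.
(1 + 3 x^2) y'' contributes (n+2)(n+1) a_{n+2} + 3 n(n-1) a_n at x^n.
5 x y'(x) contributes 5 n a_n at x^n.
11 y(x) contributes 11 a_n at x^n.
Matching x^n: (n+2)(n+1) a_{n+2} + (3 n(n-1) + 5 n + 11) a_n = 0.
Thus a_{n+2} = (-3 n(n-1) - 5 n - 11) / ((n+1)(n+2)) * a_n.

Check with a_0 = 1, a_1 = 1 (apply the recurrence for n = 0, 1, 2, 3): a_0 = 1, a_1 = 1, a_2 = -11/2, a_3 = -8/3, a_4 = 99/8, a_5 = 88/15.

a_(n+2) = (-3 n(n-1) - 5 n - 11) / ((n+1)(n+2)) * a_n; check: a_0 = 1, a_1 = 1, a_2 = -11/2, a_3 = -8/3, a_4 = 99/8, a_5 = 88/15


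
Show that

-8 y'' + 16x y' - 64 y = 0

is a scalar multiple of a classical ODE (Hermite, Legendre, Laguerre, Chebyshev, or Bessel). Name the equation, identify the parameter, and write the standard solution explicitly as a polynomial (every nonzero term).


All three coefficients share the factor -8; dividing through by -8 gives  y'' - 2x y' + 8 y = 0.
This matches the Hermite equation y'' - 2x y' + 2n y = 0 with 2n = 8, so n = 4; the polynomial solution is H_4(x).
With y = sum_k a_k x^k, matching x^k gives (k+2)(k+1) a_{k+2} = 2(k - n) a_k = 2(k - 4) a_k. The right side vanishes at k = 4, so the series with the parity of 4 terminates at degree 4.
Standard normalization: leading coefficient of H_n is 2^n, so a_4 = 2^4 = 16. Work downward with a_k = (k+1)(k+2) a_{k+2} / (2(k - n)):
  a_2 = (3)(4)(16) / (2(2 - 4)) = 192/(-4) = -48
  a_0 = (1)(2)(-48) / (2(0 - 4)) = -96/(-8) = 12
Hence H_4(x) = 16 x^4 - 48 x^2 + 12.

H_4(x); series = 16 x^4 - 48 x^2 + 12


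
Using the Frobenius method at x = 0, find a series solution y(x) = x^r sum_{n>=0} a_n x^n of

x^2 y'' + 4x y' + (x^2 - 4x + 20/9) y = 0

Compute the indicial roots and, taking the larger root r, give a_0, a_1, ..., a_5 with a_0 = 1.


Write in Frobenius form y'' + (p(x)/x) y' + (q(x)/x^2) y = 0:
  p(x) = 4,  q(x) = x^2 - 4x + 20/9.
Indicial equation: r(r-1) + (4) r + (20/9) = 0 -> roots r_1 = -4/3, r_2 = -5/3.
Take r = r_1 = -4/3. Let y(x) = x^r sum_{n>=0} a_n x^n with a_0 = 1.
Substitute y = x^r sum a_n x^n and match x^{r+n}. The recurrence is
  D(n) a_n - 4 a_{n-1} + 1 a_{n-2} = 0,  where D(n) = (r+n)(r+n-1) + (4)(r+n) + (20/9).
  a_n = [4 a_{n-1} - 1 a_{n-2}] / D(n).
Since the indicial polynomial factors as (r - r_1)(r - r_2), D(n) = (r_1 + n - r_1)(r_1 + n - r_2) = n(n + 1/3).
Evaluating step by step (a_0 = 1):
  n = 1: D(1) = 1(1 + 1/3) = 4/3; numerator = 4(1) = 4; a_1 = (4)/(4/3) = 3
  n = 2: D(2) = 2(2 + 1/3) = 14/3; numerator = 4(3) - 1(1) = 11; a_2 = (11)/(14/3) = 33/14
  n = 3: D(3) = 3(3 + 1/3) = 10; numerator = 4(33/14) - 1(3) = 45/7; a_3 = (45/7)/(10) = 9/14
  n = 4: D(4) = 4(4 + 1/3) = 52/3; numerator = 4(9/14) - 1(33/14) = 3/14; a_4 = (3/14)/(52/3) = 9/728
  n = 5: D(5) = 5(5 + 1/3) = 80/3; numerator = 4(9/728) - 1(9/14) = -54/91; a_5 = (-54/91)/(80/3) = -81/3640

r = -4/3; a_0 = 1; a_1 = 3; a_2 = 33/14; a_3 = 9/14; a_4 = 9/728; a_5 = -81/3640


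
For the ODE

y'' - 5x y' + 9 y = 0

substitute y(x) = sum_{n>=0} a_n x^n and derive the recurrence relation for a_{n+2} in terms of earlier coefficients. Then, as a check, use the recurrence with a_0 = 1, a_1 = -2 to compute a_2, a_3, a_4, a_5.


Substitute y = sum_n a_n x^n.
y''(x) has coefficient (n+2)(n+1) a_{n+2} at x^n;
-5 x y'(x) has coefficient -5 n a_n at x^n (shift);
9 y(x) has coefficient 9 a_n at x^n.
Matching x^n: (n+2)(n+1) a_{n+2} + (-5n + 9) a_n = 0.
Thus a_{n+2} = (5n - 9) / ((n+1)(n+2)) * a_n.

Check with a_0 = 1, a_1 = -2 (apply the recurrence for n = 0, 1, 2, 3): a_0 = 1, a_1 = -2, a_2 = -9/2, a_3 = 4/3, a_4 = -3/8, a_5 = 2/5.

a_(n+2) = (5n - 9) / ((n+1)(n+2)) * a_n; check: a_0 = 1, a_1 = -2, a_2 = -9/2, a_3 = 4/3, a_4 = -3/8, a_5 = 2/5


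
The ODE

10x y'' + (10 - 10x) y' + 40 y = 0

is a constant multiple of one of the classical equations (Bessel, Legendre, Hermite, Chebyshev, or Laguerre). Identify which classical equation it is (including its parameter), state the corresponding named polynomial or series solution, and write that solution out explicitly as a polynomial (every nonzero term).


All three coefficients share the factor 10; dividing through by 10 gives  x y'' + (1 - x) y' + 4 y = 0.
This matches the Laguerre equation x y'' + (1 - x) y' + n y = 0 with n = 4; the polynomial solution is L_4(x).
With y = sum_k a_k x^k, matching x^k gives (k+1)k a_{k+1} + (k+1) a_{k+1} - k a_k + n a_k = 0, i.e. (k+1)^2 a_{k+1} = (k - n) a_k = (k - 4) a_k. The right side vanishes at k = 4, so the series terminates at degree 4.
Standard normalization L_n(0) = 1 gives a_0 = 1. Work upward with a_{k+1} = (k - 4) a_k / (k+1)^2:
  a_1 = (0 - 4)(1) / 1^2 = -4/1 = -4
  a_2 = (1 - 4)(-4) / 2^2 = 12/4 = 3
  a_3 = (2 - 4)(3) / 3^2 = -6/9 = -2/3
  a_4 = (3 - 4)(-2/3) / 4^2 = (2/3)/16 = 1/24
Hence L_4(x) = x^4/24 - 2 x^3/3 + 3 x^2 - 4 x + 1.

L_4(x); series = x^4/24 - 2 x^3/3 + 3 x^2 - 4 x + 1


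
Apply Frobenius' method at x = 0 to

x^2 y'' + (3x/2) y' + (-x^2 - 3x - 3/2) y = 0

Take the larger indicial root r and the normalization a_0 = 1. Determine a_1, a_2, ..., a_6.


Write in Frobenius form y'' + (p(x)/x) y' + (q(x)/x^2) y = 0:
  p(x) = 3/2,  q(x) = -x^2 - 3x - 3/2.
Indicial equation: r(r-1) + (3/2) r + (-3/2) = 0 -> roots r_1 = 1, r_2 = -3/2.
Take r = r_1 = 1. Let y(x) = x^r sum_{n>=0} a_n x^n with a_0 = 1.
Substitute y = x^r sum a_n x^n and match x^{r+n}. The recurrence is
  D(n) a_n - 3 a_{n-1} - 1 a_{n-2} = 0,  where D(n) = (r+n)(r+n-1) + (3/2)(r+n) + (-3/2).
  a_n = [3 a_{n-1} + 1 a_{n-2}] / D(n).
Since the indicial polynomial factors as (r - r_1)(r - r_2), D(n) = (r_1 + n - r_1)(r_1 + n - r_2) = n(n + 5/2).
Evaluating step by step (a_0 = 1):
  n = 1: D(1) = 1(1 + 5/2) = 7/2; numerator = 3(1) = 3; a_1 = (3)/(7/2) = 6/7
  n = 2: D(2) = 2(2 + 5/2) = 9; numerator = 3(6/7) + 1(1) = 25/7; a_2 = (25/7)/(9) = 25/63
  n = 3: D(3) = 3(3 + 5/2) = 33/2; numerator = 3(25/63) + 1(6/7) = 43/21; a_3 = (43/21)/(33/2) = 86/693
  n = 4: D(4) = 4(4 + 5/2) = 26; numerator = 3(86/693) + 1(25/63) = 533/693; a_4 = (533/693)/(26) = 41/1386
  n = 5: D(5) = 5(5 + 5/2) = 75/2; numerator = 3(41/1386) + 1(86/693) = 295/1386; a_5 = (295/1386)/(75/2) = 59/10395
  n = 6: D(6) = 6(6 + 5/2) = 51; numerator = 3(59/10395) + 1(41/1386) = 323/6930; a_6 = (323/6930)/(51) = 19/20790

r = 1; a_0 = 1; a_1 = 6/7; a_2 = 25/63; a_3 = 86/693; a_4 = 41/1386; a_5 = 59/10395; a_6 = 19/20790


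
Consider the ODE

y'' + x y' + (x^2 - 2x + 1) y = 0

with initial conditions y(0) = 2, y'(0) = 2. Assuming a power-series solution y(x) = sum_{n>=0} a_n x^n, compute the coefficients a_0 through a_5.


Ansatz: y(x) = sum_{n>=0} a_n x^n, so y'(x) = sum_{n>=1} n a_n x^(n-1) and y''(x) = sum_{n>=2} n(n-1) a_n x^(n-2).
Substitute into P(x) y'' + Q(x) y' + R(x) y = 0 with P(x) = 1, Q(x) = x, R(x) = x^2 - 2x + 1, and match powers of x.
Initial conditions: a_0 = 2, a_1 = 2.
Setting the coefficient of each power of x to zero and solving order by order (substituting the coefficients already found):
  x^0: 2 a_2 + a_0 = 0  ->  2 a_2 = -a_0 = -2  ->  a_2 = -1
  x^1: 6 a_3 + 2 a_1 - 2 a_0 = 0  ->  6 a_3 = -2 a_1 + 2 a_0 = 0  ->  a_3 = 0
  x^2: 12 a_4 + 3 a_2 - 2 a_1 + a_0 = 0  ->  12 a_4 = -3 a_2 + 2 a_1 - a_0 = 5  ->  a_4 = 5/12
  x^3: 20 a_5 + 4 a_3 - 2 a_2 + a_1 = 0  ->  20 a_5 = -4 a_3 + 2 a_2 - a_1 = -4  ->  a_5 = -1/5
Truncated series: y(x) = 2 + 2 x - x^2 + (5/12) x^4 - (1/5) x^5 + O(x^6).

a_0 = 2; a_1 = 2; a_2 = -1; a_3 = 0; a_4 = 5/12; a_5 = -1/5


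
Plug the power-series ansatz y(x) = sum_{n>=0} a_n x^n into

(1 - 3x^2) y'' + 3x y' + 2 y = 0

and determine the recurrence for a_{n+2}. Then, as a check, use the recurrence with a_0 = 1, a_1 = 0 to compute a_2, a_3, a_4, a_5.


Substitute y = sum_n a_n x^n.
(1 - 3 x^2) y'' contributes (n+2)(n+1) a_{n+2} - 3 n(n-1) a_n at x^n.
3 x y'(x) contributes 3 n a_n at x^n.
2 y(x) contributes 2 a_n at x^n.
Matching x^n: (n+2)(n+1) a_{n+2} + (-3 n(n-1) + 3 n + 2) a_n = 0.
Thus a_{n+2} = (3 n(n-1) - 3 n - 2) / ((n+1)(n+2)) * a_n.

Check with a_0 = 1, a_1 = 0 (apply the recurrence for n = 0, 1, 2, 3): a_0 = 1, a_1 = 0, a_2 = -1, a_3 = 0, a_4 = 1/6, a_5 = 0.

a_(n+2) = (3 n(n-1) - 3 n - 2) / ((n+1)(n+2)) * a_n; check: a_0 = 1, a_1 = 0, a_2 = -1, a_3 = 0, a_4 = 1/6, a_5 = 0


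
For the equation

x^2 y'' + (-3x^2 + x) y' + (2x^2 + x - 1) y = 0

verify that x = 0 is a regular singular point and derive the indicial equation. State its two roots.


Divide by x^2 to reach normal form y'' + P_1(x) y' + P_2(x) y = 0 with P_1(x) = -3 + 1/x and P_2(x) = 2 + 1/x - 1/x^2.
x = 0 is a singular point because the y'-coefficient -3 + 1/x has a pole at x = 0 and the y-coefficient 2 + 1/x - 1/x^2 has a pole at x = 0.
It is a regular singular point because x P_1(x) = p(x) = 1 - 3x and x^2 P_2(x) = q(x) = 2x^2 + x - 1 are polynomials, hence analytic at x = 0.
p(0) = 1,  q(0) = -1.
Indicial equation: r(r-1) + p(0) r + q(0) = 0, i.e. r^2 + (p(0) - 1) r + q(0) = 0, i.e. r^2 - 1 = 0.
Discriminant: (0)^2 - 4(-1) = 4, so r = (0 ± 2)/2.
Solving: r_1 = 1, r_2 = -1.

indicial: r^2 - 1 = 0; roots r_1 = 1, r_2 = -1


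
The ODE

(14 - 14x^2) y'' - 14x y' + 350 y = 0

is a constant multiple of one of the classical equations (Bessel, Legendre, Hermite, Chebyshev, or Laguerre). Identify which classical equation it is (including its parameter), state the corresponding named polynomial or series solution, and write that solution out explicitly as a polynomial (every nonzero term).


All three coefficients share the factor 14; dividing through by 14 gives  (1 - x^2) y'' - x y' + 25 y = 0.
This matches the Chebyshev equation (1 - x^2) y'' - x y' + n^2 y = 0 (note the -x y' term, not -2x y') with n^2 = 25, so n = 5; the polynomial solution is T_5(x).
With y = sum_k a_k x^k, matching x^k gives (k+2)(k+1) a_{k+2} = (k^2 - n^2) a_k = (k - 5)(k + 5) a_k. The right side vanishes at k = 5, so the series with the parity of 5 terminates at degree 5.
Standard normalization: leading coefficient of T_n is 2^(n-1), so a_5 = 2^4 = 16. Work downward with a_k = (k+1)(k+2) a_{k+2} / ((k - 5)(k + 5)):
  a_3 = (4)(5)(16) / ((3 - 5)(3 + 5)) = 320/(-16) = -20
  a_1 = (2)(3)(-20) / ((1 - 5)(1 + 5)) = -120/(-24) = 5
Hence T_5(x) = 16 x^5 - 20 x^3 + 5 x.

T_5(x); series = 16 x^5 - 20 x^3 + 5 x


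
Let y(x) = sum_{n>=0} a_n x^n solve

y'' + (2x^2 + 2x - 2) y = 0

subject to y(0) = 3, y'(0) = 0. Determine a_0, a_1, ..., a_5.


Ansatz: y(x) = sum_{n>=0} a_n x^n, so y'(x) = sum_{n>=1} n a_n x^(n-1) and y''(x) = sum_{n>=2} n(n-1) a_n x^(n-2).
Substitute into P(x) y'' + Q(x) y' + R(x) y = 0 with P(x) = 1, Q(x) = 0, R(x) = 2x^2 + 2x - 2, and match powers of x.
Initial conditions: a_0 = 3, a_1 = 0.
Setting the coefficient of each power of x to zero and solving order by order (substituting the coefficients already found):
  x^0: 2 a_2 - 2 a_0 = 0  ->  2 a_2 = 2 a_0 = 6  ->  a_2 = 3
  x^1: 6 a_3 - 2 a_1 + 2 a_0 = 0  ->  6 a_3 = 2 a_1 - 2 a_0 = -6  ->  a_3 = -1
  x^2: 12 a_4 - 2 a_2 + 2 a_1 + 2 a_0 = 0  ->  12 a_4 = 2 a_2 - 2 a_1 - 2 a_0 = 0  ->  a_4 = 0
  x^3: 20 a_5 - 2 a_3 + 2 a_2 + 2 a_1 = 0  ->  20 a_5 = 2 a_3 - 2 a_2 - 2 a_1 = -8  ->  a_5 = -2/5
Truncated series: y(x) = 3 + 3 x^2 - x^3 - (2/5) x^5 + O(x^6).

a_0 = 3; a_1 = 0; a_2 = 3; a_3 = -1; a_4 = 0; a_5 = -2/5


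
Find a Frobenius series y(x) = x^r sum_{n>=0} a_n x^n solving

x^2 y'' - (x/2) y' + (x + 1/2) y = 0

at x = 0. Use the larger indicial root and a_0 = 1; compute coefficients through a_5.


Write in Frobenius form y'' + (p(x)/x) y' + (q(x)/x^2) y = 0:
  p(x) = -1/2,  q(x) = x + 1/2.
Indicial equation: r(r-1) + (-1/2) r + (1/2) = 0 -> roots r_1 = 1, r_2 = 1/2.
Take r = r_1 = 1. Let y(x) = x^r sum_{n>=0} a_n x^n with a_0 = 1.
Substitute y = x^r sum a_n x^n and match x^{r+n}. The recurrence is
  D(n) a_n + 1 a_{n-1} = 0,  where D(n) = (r+n)(r+n-1) + (-1/2)(r+n) + (1/2).
  a_n = -1 / D(n) * a_{n-1}.
Since the indicial polynomial factors as (r - r_1)(r - r_2), D(n) = (r_1 + n - r_1)(r_1 + n - r_2) = n(n + 1/2).
Evaluating step by step (a_0 = 1):
  n = 1: D(1) = 1(1 + 1/2) = 3/2; numerator = -1(1) = -1; a_1 = (-1)/(3/2) = -2/3
  n = 2: D(2) = 2(2 + 1/2) = 5; numerator = -1(-2/3) = 2/3; a_2 = (2/3)/(5) = 2/15
  n = 3: D(3) = 3(3 + 1/2) = 21/2; numerator = -1(2/15) = -2/15; a_3 = (-2/15)/(21/2) = -4/315
  n = 4: D(4) = 4(4 + 1/2) = 18; numerator = -1(-4/315) = 4/315; a_4 = (4/315)/(18) = 2/2835
  n = 5: D(5) = 5(5 + 1/2) = 55/2; numerator = -1(2/2835) = -2/2835; a_5 = (-2/2835)/(55/2) = -4/155925

r = 1; a_0 = 1; a_1 = -2/3; a_2 = 2/15; a_3 = -4/315; a_4 = 2/2835; a_5 = -4/155925


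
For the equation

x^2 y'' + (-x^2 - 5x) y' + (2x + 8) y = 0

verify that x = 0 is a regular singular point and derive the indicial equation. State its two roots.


Divide by x^2 to reach normal form y'' + P_1(x) y' + P_2(x) y = 0 with P_1(x) = -1 - 5/x and P_2(x) = 2/x + 8/x^2.
x = 0 is a singular point because the y'-coefficient -1 - 5/x has a pole at x = 0 and the y-coefficient 2/x + 8/x^2 has a pole at x = 0.
It is a regular singular point because x P_1(x) = p(x) = -x - 5 and x^2 P_2(x) = q(x) = 2x + 8 are polynomials, hence analytic at x = 0.
p(0) = -5,  q(0) = 8.
Indicial equation: r(r-1) + p(0) r + q(0) = 0, i.e. r^2 + (p(0) - 1) r + q(0) = 0, i.e. r^2 - 6 r + 8 = 0.
Discriminant: (-6)^2 - 4(8) = 4, so r = (6 ± 2)/2.
Solving: r_1 = 4, r_2 = 2.

indicial: r^2 - 6 r + 8 = 0; roots r_1 = 4, r_2 = 2


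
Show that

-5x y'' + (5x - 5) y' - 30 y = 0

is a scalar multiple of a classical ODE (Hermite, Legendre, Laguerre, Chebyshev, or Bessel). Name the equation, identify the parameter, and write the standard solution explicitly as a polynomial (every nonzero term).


All three coefficients share the factor -5; dividing through by -5 gives  x y'' + (1 - x) y' + 6 y = 0.
This matches the Laguerre equation x y'' + (1 - x) y' + n y = 0 with n = 6; the polynomial solution is L_6(x).
With y = sum_k a_k x^k, matching x^k gives (k+1)k a_{k+1} + (k+1) a_{k+1} - k a_k + n a_k = 0, i.e. (k+1)^2 a_{k+1} = (k - n) a_k = (k - 6) a_k. The right side vanishes at k = 6, so the series terminates at degree 6.
Standard normalization L_n(0) = 1 gives a_0 = 1. Work upward with a_{k+1} = (k - 6) a_k / (k+1)^2:
  a_1 = (0 - 6)(1) / 1^2 = -6/1 = -6
  a_2 = (1 - 6)(-6) / 2^2 = 30/4 = 15/2
  a_3 = (2 - 6)(15/2) / 3^2 = -30/9 = -10/3
  a_4 = (3 - 6)(-10/3) / 4^2 = 10/16 = 5/8
  a_5 = (4 - 6)(5/8) / 5^2 = (-5/4)/25 = -1/20
  a_6 = (5 - 6)(-1/20) / 6^2 = (1/20)/36 = 1/720
Hence L_6(x) = x^6/720 - x^5/20 + 5 x^4/8 - 10 x^3/3 + 15 x^2/2 - 6 x + 1.

L_6(x); series = x^6/720 - x^5/20 + 5 x^4/8 - 10 x^3/3 + 15 x^2/2 - 6 x + 1


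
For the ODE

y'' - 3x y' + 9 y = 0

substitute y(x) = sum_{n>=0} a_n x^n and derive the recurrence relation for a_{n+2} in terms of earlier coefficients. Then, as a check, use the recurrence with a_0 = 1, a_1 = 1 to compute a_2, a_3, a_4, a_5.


Substitute y = sum_n a_n x^n.
y''(x) has coefficient (n+2)(n+1) a_{n+2} at x^n;
-3 x y'(x) has coefficient -3 n a_n at x^n (shift);
9 y(x) has coefficient 9 a_n at x^n.
Matching x^n: (n+2)(n+1) a_{n+2} + (-3n + 9) a_n = 0.
Thus a_{n+2} = (3n - 9) / ((n+1)(n+2)) * a_n.

Check with a_0 = 1, a_1 = 1 (apply the recurrence for n = 0, 1, 2, 3): a_0 = 1, a_1 = 1, a_2 = -9/2, a_3 = -1, a_4 = 9/8, a_5 = 0.

a_(n+2) = (3n - 9) / ((n+1)(n+2)) * a_n; check: a_0 = 1, a_1 = 1, a_2 = -9/2, a_3 = -1, a_4 = 9/8, a_5 = 0


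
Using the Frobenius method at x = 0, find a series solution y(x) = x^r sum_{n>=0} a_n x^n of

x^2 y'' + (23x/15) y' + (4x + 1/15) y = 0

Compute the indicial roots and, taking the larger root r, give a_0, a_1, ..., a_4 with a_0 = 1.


Write in Frobenius form y'' + (p(x)/x) y' + (q(x)/x^2) y = 0:
  p(x) = 23/15,  q(x) = 4x + 1/15.
Indicial equation: r(r-1) + (23/15) r + (1/15) = 0 -> roots r_1 = -1/5, r_2 = -1/3.
Take r = r_1 = -1/5. Let y(x) = x^r sum_{n>=0} a_n x^n with a_0 = 1.
Substitute y = x^r sum a_n x^n and match x^{r+n}. The recurrence is
  D(n) a_n + 4 a_{n-1} = 0,  where D(n) = (r+n)(r+n-1) + (23/15)(r+n) + (1/15).
  a_n = -4 / D(n) * a_{n-1}.
Since the indicial polynomial factors as (r - r_1)(r - r_2), D(n) = (r_1 + n - r_1)(r_1 + n - r_2) = n(n + 2/15).
Evaluating step by step (a_0 = 1):
  n = 1: D(1) = 1(1 + 2/15) = 17/15; numerator = -4(1) = -4; a_1 = (-4)/(17/15) = -60/17
  n = 2: D(2) = 2(2 + 2/15) = 64/15; numerator = -4(-60/17) = 240/17; a_2 = (240/17)/(64/15) = 225/68
  n = 3: D(3) = 3(3 + 2/15) = 47/5; numerator = -4(225/68) = -225/17; a_3 = (-225/17)/(47/5) = -1125/799
  n = 4: D(4) = 4(4 + 2/15) = 248/15; numerator = -4(-1125/799) = 4500/799; a_4 = (4500/799)/(248/15) = 16875/49538

r = -1/5; a_0 = 1; a_1 = -60/17; a_2 = 225/68; a_3 = -1125/799; a_4 = 16875/49538


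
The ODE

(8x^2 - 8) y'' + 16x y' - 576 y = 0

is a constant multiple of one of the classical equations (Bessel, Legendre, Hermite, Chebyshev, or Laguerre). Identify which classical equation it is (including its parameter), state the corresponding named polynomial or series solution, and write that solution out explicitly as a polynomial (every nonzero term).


All three coefficients share the factor -8; dividing through by -8 gives  (1 - x^2) y'' - 2x y' + 72 y = 0.
This matches the Legendre equation (1 - x^2) y'' - 2x y' + n(n+1) y = 0 (note the -2x y' term) with n(n+1) = 72, so n = 8; the polynomial solution is P_8(x).
With y = sum_k a_k x^k, matching x^k gives (k+2)(k+1) a_{k+2} = [k(k+1) - n(n+1)] a_k = (k - 8)(k + 9) a_k. The right side vanishes at k = 8, so the series with the parity of 8 terminates at degree 8.
Standard normalization (P_n(1) = 1): leading coefficient (2n)!/(2^n (n!)^2) = 20922789888000/(256*1625702400) = 6435/128, so a_8 = 6435/128. Work downward with a_k = (k+1)(k+2) a_{k+2} / ((k - 8)(k + 9)):
  a_6 = (7)(8)(6435/128) / ((6 - 8)(6 + 9)) = (45045/16)/(-30) = -3003/32
  a_4 = (5)(6)(-3003/32) / ((4 - 8)(4 + 9)) = (-45045/16)/(-52) = 3465/64
  a_2 = (3)(4)(3465/64) / ((2 - 8)(2 + 9)) = (10395/16)/(-66) = -315/32
  a_0 = (1)(2)(-315/32) / ((0 - 8)(0 + 9)) = (-315/16)/(-72) = 35/128
Hence P_8(x) = 6435 x^8/128 - 3003 x^6/32 + 3465 x^4/64 - 315 x^2/32 + 35/128.

P_8(x); series = 6435 x^8/128 - 3003 x^6/32 + 3465 x^4/64 - 315 x^2/32 + 35/128


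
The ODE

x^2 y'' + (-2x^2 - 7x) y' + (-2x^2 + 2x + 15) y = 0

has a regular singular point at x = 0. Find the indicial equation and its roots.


Divide by x^2 to reach normal form y'' + P_1(x) y' + P_2(x) y = 0 with P_1(x) = -2 - 7/x and P_2(x) = -2 + 2/x + 15/x^2.
x = 0 is a singular point because the y'-coefficient -2 - 7/x has a pole at x = 0 and the y-coefficient -2 + 2/x + 15/x^2 has a pole at x = 0.
It is a regular singular point because x P_1(x) = p(x) = -2x - 7 and x^2 P_2(x) = q(x) = -2x^2 + 2x + 15 are polynomials, hence analytic at x = 0.
p(0) = -7,  q(0) = 15.
Indicial equation: r(r-1) + p(0) r + q(0) = 0, i.e. r^2 + (p(0) - 1) r + q(0) = 0, i.e. r^2 - 8 r + 15 = 0.
Discriminant: (-8)^2 - 4(15) = 4, so r = (8 ± 2)/2.
Solving: r_1 = 5, r_2 = 3.

indicial: r^2 - 8 r + 15 = 0; roots r_1 = 5, r_2 = 3


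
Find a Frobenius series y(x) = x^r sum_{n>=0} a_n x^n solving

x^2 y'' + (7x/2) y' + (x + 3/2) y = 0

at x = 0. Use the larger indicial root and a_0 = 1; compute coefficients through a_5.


Write in Frobenius form y'' + (p(x)/x) y' + (q(x)/x^2) y = 0:
  p(x) = 7/2,  q(x) = x + 3/2.
Indicial equation: r(r-1) + (7/2) r + (3/2) = 0 -> roots r_1 = -1, r_2 = -3/2.
Take r = r_1 = -1. Let y(x) = x^r sum_{n>=0} a_n x^n with a_0 = 1.
Substitute y = x^r sum a_n x^n and match x^{r+n}. The recurrence is
  D(n) a_n + 1 a_{n-1} = 0,  where D(n) = (r+n)(r+n-1) + (7/2)(r+n) + (3/2).
  a_n = -1 / D(n) * a_{n-1}.
Since the indicial polynomial factors as (r - r_1)(r - r_2), D(n) = (r_1 + n - r_1)(r_1 + n - r_2) = n(n + 1/2).
Evaluating step by step (a_0 = 1):
  n = 1: D(1) = 1(1 + 1/2) = 3/2; numerator = -1(1) = -1; a_1 = (-1)/(3/2) = -2/3
  n = 2: D(2) = 2(2 + 1/2) = 5; numerator = -1(-2/3) = 2/3; a_2 = (2/3)/(5) = 2/15
  n = 3: D(3) = 3(3 + 1/2) = 21/2; numerator = -1(2/15) = -2/15; a_3 = (-2/15)/(21/2) = -4/315
  n = 4: D(4) = 4(4 + 1/2) = 18; numerator = -1(-4/315) = 4/315; a_4 = (4/315)/(18) = 2/2835
  n = 5: D(5) = 5(5 + 1/2) = 55/2; numerator = -1(2/2835) = -2/2835; a_5 = (-2/2835)/(55/2) = -4/155925

r = -1; a_0 = 1; a_1 = -2/3; a_2 = 2/15; a_3 = -4/315; a_4 = 2/2835; a_5 = -4/155925


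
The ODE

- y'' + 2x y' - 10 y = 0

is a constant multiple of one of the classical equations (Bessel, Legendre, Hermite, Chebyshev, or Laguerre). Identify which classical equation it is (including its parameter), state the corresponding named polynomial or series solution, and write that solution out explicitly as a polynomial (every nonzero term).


All three coefficients share the factor -1; dividing through by -1 gives  y'' - 2x y' + 10 y = 0.
This matches the Hermite equation y'' - 2x y' + 2n y = 0 with 2n = 10, so n = 5; the polynomial solution is H_5(x).
With y = sum_k a_k x^k, matching x^k gives (k+2)(k+1) a_{k+2} = 2(k - n) a_k = 2(k - 5) a_k. The right side vanishes at k = 5, so the series with the parity of 5 terminates at degree 5.
Standard normalization: leading coefficient of H_n is 2^n, so a_5 = 2^5 = 32. Work downward with a_k = (k+1)(k+2) a_{k+2} / (2(k - n)):
  a_3 = (4)(5)(32) / (2(3 - 5)) = 640/(-4) = -160
  a_1 = (2)(3)(-160) / (2(1 - 5)) = -960/(-8) = 120
Hence H_5(x) = 32 x^5 - 160 x^3 + 120 x.

H_5(x); series = 32 x^5 - 160 x^3 + 120 x


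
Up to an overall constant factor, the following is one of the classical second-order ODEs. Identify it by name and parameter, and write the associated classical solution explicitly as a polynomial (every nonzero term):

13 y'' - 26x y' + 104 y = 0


All three coefficients share the factor 13; dividing through by 13 gives  y'' - 2x y' + 8 y = 0.
This matches the Hermite equation y'' - 2x y' + 2n y = 0 with 2n = 8, so n = 4; the polynomial solution is H_4(x).
With y = sum_k a_k x^k, matching x^k gives (k+2)(k+1) a_{k+2} = 2(k - n) a_k = 2(k - 4) a_k. The right side vanishes at k = 4, so the series with the parity of 4 terminates at degree 4.
Standard normalization: leading coefficient of H_n is 2^n, so a_4 = 2^4 = 16. Work downward with a_k = (k+1)(k+2) a_{k+2} / (2(k - n)):
  a_2 = (3)(4)(16) / (2(2 - 4)) = 192/(-4) = -48
  a_0 = (1)(2)(-48) / (2(0 - 4)) = -96/(-8) = 12
Hence H_4(x) = 16 x^4 - 48 x^2 + 12.

H_4(x); series = 16 x^4 - 48 x^2 + 12


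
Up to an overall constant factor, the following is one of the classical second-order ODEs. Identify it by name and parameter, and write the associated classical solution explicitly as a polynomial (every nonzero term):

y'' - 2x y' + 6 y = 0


The equation is already in a standard form:  y'' - 2x y' + 6 y = 0.
This matches the Hermite equation y'' - 2x y' + 2n y = 0 with 2n = 6, so n = 3; the polynomial solution is H_3(x).
With y = sum_k a_k x^k, matching x^k gives (k+2)(k+1) a_{k+2} = 2(k - n) a_k = 2(k - 3) a_k. The right side vanishes at k = 3, so the series with the parity of 3 terminates at degree 3.
Standard normalization: leading coefficient of H_n is 2^n, so a_3 = 2^3 = 8. Work downward with a_k = (k+1)(k+2) a_{k+2} / (2(k - n)):
  a_1 = (2)(3)(8) / (2(1 - 3)) = 48/(-4) = -12
Hence H_3(x) = 8 x^3 - 12 x.

H_3(x); series = 8 x^3 - 12 x


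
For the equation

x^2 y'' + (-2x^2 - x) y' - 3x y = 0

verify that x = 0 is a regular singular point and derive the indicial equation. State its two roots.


Divide by x^2 to reach normal form y'' + P_1(x) y' + P_2(x) y = 0 with P_1(x) = -2 - 1/x and P_2(x) = -3/x.
x = 0 is a singular point because the y'-coefficient -2 - 1/x has a pole at x = 0 and the y-coefficient -3/x has a pole at x = 0.
It is a regular singular point because x P_1(x) = p(x) = -2x - 1 and x^2 P_2(x) = q(x) = -3x are polynomials, hence analytic at x = 0.
p(0) = -1,  q(0) = 0.
Indicial equation: r(r-1) + p(0) r + q(0) = 0, i.e. r^2 + (p(0) - 1) r + q(0) = 0, i.e. r^2 - 2 r = 0.
Discriminant: (-2)^2 - 4(0) = 4, so r = (2 ± 2)/2.
Solving: r_1 = 2, r_2 = 0.

indicial: r^2 - 2 r = 0; roots r_1 = 2, r_2 = 0


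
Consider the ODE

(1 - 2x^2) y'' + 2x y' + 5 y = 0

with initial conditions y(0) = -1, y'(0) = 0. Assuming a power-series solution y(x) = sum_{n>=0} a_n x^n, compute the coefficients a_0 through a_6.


Ansatz: y(x) = sum_{n>=0} a_n x^n, so y'(x) = sum_{n>=1} n a_n x^(n-1) and y''(x) = sum_{n>=2} n(n-1) a_n x^(n-2).
Substitute into P(x) y'' + Q(x) y' + R(x) y = 0 with P(x) = 1 - 2x^2, Q(x) = 2x, R(x) = 5, and match powers of x.
Initial conditions: a_0 = -1, a_1 = 0.
Setting the coefficient of each power of x to zero and solving order by order (substituting the coefficients already found):
  x^0: 2 a_2 + 5 a_0 = 0  ->  2 a_2 = -5 a_0 = 5  ->  a_2 = 5/2
  x^1: 6 a_3 + 7 a_1 = 0  ->  6 a_3 = -7 a_1 = 0  ->  a_3 = 0
  x^2: 12 a_4 + 5 a_2 = 0  ->  12 a_4 = -5 a_2 = -25/2  ->  a_4 = -25/24
  x^3: 20 a_5 - a_3 = 0  ->  20 a_5 = a_3 = 0  ->  a_5 = 0
  x^4: 30 a_6 - 11 a_4 = 0  ->  30 a_6 = 11 a_4 = -275/24  ->  a_6 = -55/144
Truncated series: y(x) = -1 + (5/2) x^2 - (25/24) x^4 - (55/144) x^6 + O(x^7).

a_0 = -1; a_1 = 0; a_2 = 5/2; a_3 = 0; a_4 = -25/24; a_5 = 0; a_6 = -55/144


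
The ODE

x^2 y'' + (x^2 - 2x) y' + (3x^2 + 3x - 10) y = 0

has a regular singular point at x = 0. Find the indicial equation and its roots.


Divide by x^2 to reach normal form y'' + P_1(x) y' + P_2(x) y = 0 with P_1(x) = 1 - 2/x and P_2(x) = 3 + 3/x - 10/x^2.
x = 0 is a singular point because the y'-coefficient 1 - 2/x has a pole at x = 0 and the y-coefficient 3 + 3/x - 10/x^2 has a pole at x = 0.
It is a regular singular point because x P_1(x) = p(x) = x - 2 and x^2 P_2(x) = q(x) = 3x^2 + 3x - 10 are polynomials, hence analytic at x = 0.
p(0) = -2,  q(0) = -10.
Indicial equation: r(r-1) + p(0) r + q(0) = 0, i.e. r^2 + (p(0) - 1) r + q(0) = 0, i.e. r^2 - 3 r - 10 = 0.
Discriminant: (-3)^2 - 4(-10) = 49, so r = (3 ± 7)/2.
Solving: r_1 = 5, r_2 = -2.

indicial: r^2 - 3 r - 10 = 0; roots r_1 = 5, r_2 = -2
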